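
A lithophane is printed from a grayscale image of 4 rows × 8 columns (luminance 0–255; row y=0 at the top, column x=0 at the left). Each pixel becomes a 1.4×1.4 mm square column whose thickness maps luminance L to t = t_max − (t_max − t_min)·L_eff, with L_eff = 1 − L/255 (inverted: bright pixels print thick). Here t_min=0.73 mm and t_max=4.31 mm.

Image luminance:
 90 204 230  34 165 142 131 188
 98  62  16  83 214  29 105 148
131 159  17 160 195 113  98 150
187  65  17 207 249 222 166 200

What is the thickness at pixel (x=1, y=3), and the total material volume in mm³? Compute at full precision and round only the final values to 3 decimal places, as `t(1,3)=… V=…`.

t(1,3)=1.643 V=163.420

span = t_max - t_min = 4.31 - 0.73 = 3.580
L(1,3) = 65, L_eff = 1 - 65/255 = 0.745098 (inverted)
t(1,3) = 4.31 - 3.580·0.745098 = 1.643
Σt over all 4·8 pixels = 70871/850 ≈ 83.3776471
V = pitch²·Σt = 1.4²·70871/850 = 163.420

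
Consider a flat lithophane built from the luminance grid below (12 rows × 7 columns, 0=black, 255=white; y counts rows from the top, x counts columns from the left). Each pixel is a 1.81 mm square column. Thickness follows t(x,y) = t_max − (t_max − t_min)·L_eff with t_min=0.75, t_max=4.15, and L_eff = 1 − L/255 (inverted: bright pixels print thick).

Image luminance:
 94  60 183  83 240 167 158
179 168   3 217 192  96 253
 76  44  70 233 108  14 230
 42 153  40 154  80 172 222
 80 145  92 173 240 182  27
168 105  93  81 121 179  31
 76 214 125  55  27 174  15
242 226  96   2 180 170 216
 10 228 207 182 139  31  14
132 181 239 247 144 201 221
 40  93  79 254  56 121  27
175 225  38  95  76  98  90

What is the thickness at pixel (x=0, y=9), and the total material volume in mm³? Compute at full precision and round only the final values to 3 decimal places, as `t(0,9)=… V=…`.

span = t_max - t_min = 4.15 - 0.75 = 3.400
L(0,9) = 132, L_eff = 1 - 132/255 = 0.482353 (inverted)
t(0,9) = 4.15 - 3.400·0.482353 = 2.510
Σt over all 12·7 pixels = 15634/75 ≈ 208.4533333
V = pitch²·Σt = 1.81²·15634/75 = 682.914

t(0,9)=2.510 V=682.914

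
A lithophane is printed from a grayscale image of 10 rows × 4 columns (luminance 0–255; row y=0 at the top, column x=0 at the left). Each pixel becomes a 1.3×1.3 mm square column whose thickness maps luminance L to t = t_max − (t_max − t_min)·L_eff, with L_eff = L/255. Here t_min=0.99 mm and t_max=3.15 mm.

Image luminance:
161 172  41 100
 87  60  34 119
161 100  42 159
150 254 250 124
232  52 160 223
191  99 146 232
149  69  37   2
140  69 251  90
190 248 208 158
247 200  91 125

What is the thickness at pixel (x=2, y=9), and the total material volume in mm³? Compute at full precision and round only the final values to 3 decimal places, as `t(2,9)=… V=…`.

t(2,9)=2.379 V=132.445

span = t_max - t_min = 3.15 - 0.99 = 2.160
L(2,9) = 91, L_eff = 91/255 = 0.356863
t(2,9) = 3.15 - 2.160·0.356863 = 2.379
Σt over all 10·4 pixels = 166536/2125 ≈ 78.3698824
V = pitch²·Σt = 1.3²·166536/2125 = 132.445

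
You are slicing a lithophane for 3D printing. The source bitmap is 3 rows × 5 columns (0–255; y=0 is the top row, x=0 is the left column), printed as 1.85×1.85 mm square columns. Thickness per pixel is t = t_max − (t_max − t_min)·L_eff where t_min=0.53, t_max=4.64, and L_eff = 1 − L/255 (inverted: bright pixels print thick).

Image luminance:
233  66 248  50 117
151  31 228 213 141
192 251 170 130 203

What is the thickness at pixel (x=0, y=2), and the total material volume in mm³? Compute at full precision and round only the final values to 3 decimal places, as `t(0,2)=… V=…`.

t(0,2)=3.625 V=160.923

span = t_max - t_min = 4.64 - 0.53 = 4.110
L(0,2) = 192, L_eff = 1 - 192/255 = 0.247059 (inverted)
t(0,2) = 4.64 - 4.110·0.247059 = 3.625
Σt over all 3·5 pixels = 399663/8500 ≈ 47.0191765
V = pitch²·Σt = 1.85²·399663/8500 = 160.923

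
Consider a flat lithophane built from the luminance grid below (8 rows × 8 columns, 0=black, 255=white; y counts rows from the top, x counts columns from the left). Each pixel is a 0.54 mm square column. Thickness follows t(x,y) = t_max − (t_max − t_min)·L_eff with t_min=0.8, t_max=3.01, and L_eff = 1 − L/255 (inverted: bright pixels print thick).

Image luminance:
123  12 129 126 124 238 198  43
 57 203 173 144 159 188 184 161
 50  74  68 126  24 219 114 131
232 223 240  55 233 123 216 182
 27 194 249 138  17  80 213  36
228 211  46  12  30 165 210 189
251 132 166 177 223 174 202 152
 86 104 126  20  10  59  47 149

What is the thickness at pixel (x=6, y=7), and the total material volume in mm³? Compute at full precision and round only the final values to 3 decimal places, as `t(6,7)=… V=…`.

span = t_max - t_min = 3.01 - 0.8 = 2.210
L(6,7) = 47, L_eff = 1 - 47/255 = 0.815686 (inverted)
t(6,7) = 3.01 - 2.210·0.815686 = 1.207
Σt over all 8·8 pixels = 37967/300 ≈ 126.5566667
V = pitch²·Σt = 0.54²·37967/300 = 36.904

t(6,7)=1.207 V=36.904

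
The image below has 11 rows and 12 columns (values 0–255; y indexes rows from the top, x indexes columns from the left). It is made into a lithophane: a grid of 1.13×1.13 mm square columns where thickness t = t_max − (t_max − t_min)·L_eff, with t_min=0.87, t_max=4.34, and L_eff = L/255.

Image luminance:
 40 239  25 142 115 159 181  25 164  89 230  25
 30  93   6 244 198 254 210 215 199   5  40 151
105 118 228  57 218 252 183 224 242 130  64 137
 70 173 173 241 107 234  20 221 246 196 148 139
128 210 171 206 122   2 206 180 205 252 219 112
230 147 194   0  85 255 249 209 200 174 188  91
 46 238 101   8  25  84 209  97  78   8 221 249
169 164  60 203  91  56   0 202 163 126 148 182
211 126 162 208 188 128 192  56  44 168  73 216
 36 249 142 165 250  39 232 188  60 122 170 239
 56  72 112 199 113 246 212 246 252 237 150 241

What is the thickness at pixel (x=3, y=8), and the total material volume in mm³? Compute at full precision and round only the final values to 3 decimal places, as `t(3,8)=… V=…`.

span = t_max - t_min = 4.34 - 0.87 = 3.470
L(3,8) = 208, L_eff = 208/255 = 0.815686
t(3,8) = 4.34 - 3.470·0.815686 = 1.510
Σt over all 11·12 pixels = 1937236/6375 ≈ 303.8801569
V = pitch²·Σt = 1.13²·1937236/6375 = 388.025

t(3,8)=1.510 V=388.025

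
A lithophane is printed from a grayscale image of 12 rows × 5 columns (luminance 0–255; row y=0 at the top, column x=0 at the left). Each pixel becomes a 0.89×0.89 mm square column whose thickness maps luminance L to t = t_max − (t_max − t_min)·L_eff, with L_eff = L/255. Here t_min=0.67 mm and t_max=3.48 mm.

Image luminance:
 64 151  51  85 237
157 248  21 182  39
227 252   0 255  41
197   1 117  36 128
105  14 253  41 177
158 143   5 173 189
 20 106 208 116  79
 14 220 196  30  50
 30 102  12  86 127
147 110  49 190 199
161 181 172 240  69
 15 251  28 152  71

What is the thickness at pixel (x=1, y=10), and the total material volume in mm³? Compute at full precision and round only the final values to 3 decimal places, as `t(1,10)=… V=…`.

span = t_max - t_min = 3.48 - 0.67 = 2.810
L(1,10) = 181, L_eff = 181/255 = 0.709804
t(1,10) = 3.48 - 2.810·0.709804 = 1.485
Σt over all 12·5 pixels = 1653691/12750 ≈ 129.7012549
V = pitch²·Σt = 0.89²·1653691/12750 = 102.736

t(1,10)=1.485 V=102.736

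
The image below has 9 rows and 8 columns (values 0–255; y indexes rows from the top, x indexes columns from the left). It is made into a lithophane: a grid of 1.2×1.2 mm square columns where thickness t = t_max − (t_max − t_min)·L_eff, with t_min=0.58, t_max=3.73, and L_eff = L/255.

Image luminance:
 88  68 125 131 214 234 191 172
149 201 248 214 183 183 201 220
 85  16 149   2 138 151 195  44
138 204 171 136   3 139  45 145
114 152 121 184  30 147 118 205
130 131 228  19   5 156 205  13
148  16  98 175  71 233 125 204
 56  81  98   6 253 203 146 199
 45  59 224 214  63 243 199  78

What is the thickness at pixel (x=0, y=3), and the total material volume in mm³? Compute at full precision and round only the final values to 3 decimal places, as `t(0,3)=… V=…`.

t(0,3)=2.025 V=212.793

span = t_max - t_min = 3.73 - 0.58 = 3.150
L(0,3) = 138, L_eff = 138/255 = 0.541176
t(0,3) = 3.73 - 3.150·0.541176 = 2.025
Σt over all 9·8 pixels = 125607/850 ≈ 147.7729412
V = pitch²·Σt = 1.2²·125607/850 = 212.793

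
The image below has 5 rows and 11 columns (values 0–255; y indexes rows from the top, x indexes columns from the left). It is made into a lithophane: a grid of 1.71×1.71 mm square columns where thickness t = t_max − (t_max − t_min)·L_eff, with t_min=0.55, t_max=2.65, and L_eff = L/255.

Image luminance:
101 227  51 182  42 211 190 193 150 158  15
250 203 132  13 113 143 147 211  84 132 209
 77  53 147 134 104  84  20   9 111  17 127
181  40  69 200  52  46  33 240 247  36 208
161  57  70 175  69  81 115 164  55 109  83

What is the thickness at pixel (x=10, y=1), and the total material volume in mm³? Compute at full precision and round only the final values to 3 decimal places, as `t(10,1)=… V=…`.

t(10,1)=0.929 V=268.916

span = t_max - t_min = 2.65 - 0.55 = 2.100
L(10,1) = 209, L_eff = 209/255 = 0.819608
t(10,1) = 2.65 - 2.100·0.819608 = 0.929
Σt over all 5·11 pixels = 156341/1700 ≈ 91.9652941
V = pitch²·Σt = 1.71²·156341/1700 = 268.916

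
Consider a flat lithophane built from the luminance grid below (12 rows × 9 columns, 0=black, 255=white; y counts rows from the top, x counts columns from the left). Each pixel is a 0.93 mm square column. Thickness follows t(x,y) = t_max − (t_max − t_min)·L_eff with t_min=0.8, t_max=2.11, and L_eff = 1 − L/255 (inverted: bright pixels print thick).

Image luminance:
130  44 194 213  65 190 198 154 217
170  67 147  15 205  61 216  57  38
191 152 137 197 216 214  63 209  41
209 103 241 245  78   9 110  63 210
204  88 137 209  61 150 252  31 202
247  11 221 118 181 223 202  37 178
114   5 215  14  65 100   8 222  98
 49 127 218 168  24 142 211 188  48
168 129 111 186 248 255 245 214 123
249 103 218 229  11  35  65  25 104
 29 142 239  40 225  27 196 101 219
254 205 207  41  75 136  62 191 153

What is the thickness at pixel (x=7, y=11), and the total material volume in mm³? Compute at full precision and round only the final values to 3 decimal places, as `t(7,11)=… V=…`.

span = t_max - t_min = 2.11 - 0.8 = 1.310
L(7,11) = 191, L_eff = 1 - 191/255 = 0.250980 (inverted)
t(7,11) = 2.11 - 1.310·0.250980 = 1.781
Σt over all 12·9 pixels = 4180907/25500 ≈ 163.9571373
V = pitch²·Σt = 0.93²·4180907/25500 = 141.807

t(7,11)=1.781 V=141.807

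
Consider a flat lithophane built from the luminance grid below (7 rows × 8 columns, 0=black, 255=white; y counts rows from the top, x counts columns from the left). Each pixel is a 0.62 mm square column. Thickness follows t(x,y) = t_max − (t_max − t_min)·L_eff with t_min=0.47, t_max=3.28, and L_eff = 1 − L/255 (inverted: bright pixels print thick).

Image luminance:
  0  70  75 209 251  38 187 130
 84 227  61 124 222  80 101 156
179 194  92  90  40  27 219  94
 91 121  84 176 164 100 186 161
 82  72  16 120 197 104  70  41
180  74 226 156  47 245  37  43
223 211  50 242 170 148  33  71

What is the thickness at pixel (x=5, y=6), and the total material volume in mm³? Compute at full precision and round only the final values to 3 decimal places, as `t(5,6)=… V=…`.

span = t_max - t_min = 3.28 - 0.47 = 2.810
L(5,6) = 148, L_eff = 1 - 148/255 = 0.419608 (inverted)
t(5,6) = 3.28 - 2.810·0.419608 = 2.101
Σt over all 7·8 pixels = 869177/8500 ≈ 102.2561176
V = pitch²·Σt = 0.62²·869177/8500 = 39.307

t(5,6)=2.101 V=39.307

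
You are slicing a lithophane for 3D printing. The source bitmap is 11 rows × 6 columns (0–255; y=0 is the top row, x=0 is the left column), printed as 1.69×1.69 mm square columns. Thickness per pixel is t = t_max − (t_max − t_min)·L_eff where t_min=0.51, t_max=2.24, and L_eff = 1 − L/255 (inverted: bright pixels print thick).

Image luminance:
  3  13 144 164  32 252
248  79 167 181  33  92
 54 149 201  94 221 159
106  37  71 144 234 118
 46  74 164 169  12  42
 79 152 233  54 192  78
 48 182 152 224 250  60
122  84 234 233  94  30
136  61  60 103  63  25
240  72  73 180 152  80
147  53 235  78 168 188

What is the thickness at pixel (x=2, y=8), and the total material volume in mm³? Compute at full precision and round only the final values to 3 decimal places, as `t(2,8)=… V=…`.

span = t_max - t_min = 2.24 - 0.51 = 1.730
L(2,8) = 60, L_eff = 1 - 60/255 = 0.764706 (inverted)
t(2,8) = 2.24 - 1.730·0.764706 = 0.917
Σt over all 11·6 pixels = 188562/2125 ≈ 88.7350588
V = pitch²·Σt = 1.69²·188562/2125 = 253.436

t(2,8)=0.917 V=253.436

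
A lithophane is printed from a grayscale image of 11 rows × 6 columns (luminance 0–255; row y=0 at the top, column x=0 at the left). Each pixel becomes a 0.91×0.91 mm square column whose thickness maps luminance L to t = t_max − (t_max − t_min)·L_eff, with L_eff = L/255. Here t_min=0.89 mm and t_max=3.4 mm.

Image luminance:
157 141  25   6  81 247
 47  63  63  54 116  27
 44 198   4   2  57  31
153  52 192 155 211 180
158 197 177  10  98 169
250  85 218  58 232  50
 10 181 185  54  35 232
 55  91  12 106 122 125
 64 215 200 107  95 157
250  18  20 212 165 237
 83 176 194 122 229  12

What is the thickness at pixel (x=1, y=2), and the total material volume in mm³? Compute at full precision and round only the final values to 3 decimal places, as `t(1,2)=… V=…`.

span = t_max - t_min = 3.4 - 0.89 = 2.510
L(1,2) = 198, L_eff = 198/255 = 0.776471
t(1,2) = 3.4 - 2.510·0.776471 = 1.451
Σt over all 11·6 pixels = 942857/6375 ≈ 147.8991373
V = pitch²·Σt = 0.91²·942857/6375 = 122.475

t(1,2)=1.451 V=122.475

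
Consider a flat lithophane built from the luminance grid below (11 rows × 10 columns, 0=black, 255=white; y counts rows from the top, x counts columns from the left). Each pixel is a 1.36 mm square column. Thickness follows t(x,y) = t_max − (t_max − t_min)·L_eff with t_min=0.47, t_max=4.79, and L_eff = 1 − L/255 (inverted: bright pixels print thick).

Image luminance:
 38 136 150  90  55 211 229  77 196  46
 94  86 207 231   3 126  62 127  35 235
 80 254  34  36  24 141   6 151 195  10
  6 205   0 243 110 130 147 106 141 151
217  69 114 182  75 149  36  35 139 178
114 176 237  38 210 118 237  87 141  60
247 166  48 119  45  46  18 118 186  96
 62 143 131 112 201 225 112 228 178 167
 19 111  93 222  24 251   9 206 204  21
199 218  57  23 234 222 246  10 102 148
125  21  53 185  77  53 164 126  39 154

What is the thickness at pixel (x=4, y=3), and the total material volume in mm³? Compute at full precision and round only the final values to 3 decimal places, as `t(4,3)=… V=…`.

t(4,3)=2.334 V=518.012

span = t_max - t_min = 4.79 - 0.47 = 4.320
L(4,3) = 110, L_eff = 1 - 110/255 = 0.568627 (inverted)
t(4,3) = 4.79 - 4.320·0.568627 = 2.334
Σt over all 11·10 pixels = 238057/850 ≈ 280.0670588
V = pitch²·Σt = 1.36²·238057/850 = 518.012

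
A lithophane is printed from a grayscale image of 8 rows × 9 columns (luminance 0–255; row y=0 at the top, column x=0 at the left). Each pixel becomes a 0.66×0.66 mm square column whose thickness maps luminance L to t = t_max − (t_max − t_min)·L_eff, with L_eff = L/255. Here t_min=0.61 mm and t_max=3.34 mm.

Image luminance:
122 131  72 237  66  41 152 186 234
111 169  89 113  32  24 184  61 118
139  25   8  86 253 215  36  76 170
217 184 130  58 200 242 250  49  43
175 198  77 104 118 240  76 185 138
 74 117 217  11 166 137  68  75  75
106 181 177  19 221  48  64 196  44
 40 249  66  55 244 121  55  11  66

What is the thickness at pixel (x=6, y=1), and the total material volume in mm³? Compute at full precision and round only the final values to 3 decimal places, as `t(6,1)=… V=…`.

t(6,1)=1.370 V=64.008

span = t_max - t_min = 3.34 - 0.61 = 2.730
L(6,1) = 184, L_eff = 184/255 = 0.721569
t(6,1) = 3.34 - 2.730·0.721569 = 1.370
Σt over all 8·9 pixels = 1249013/8500 ≈ 146.9427059
V = pitch²·Σt = 0.66²·1249013/8500 = 64.008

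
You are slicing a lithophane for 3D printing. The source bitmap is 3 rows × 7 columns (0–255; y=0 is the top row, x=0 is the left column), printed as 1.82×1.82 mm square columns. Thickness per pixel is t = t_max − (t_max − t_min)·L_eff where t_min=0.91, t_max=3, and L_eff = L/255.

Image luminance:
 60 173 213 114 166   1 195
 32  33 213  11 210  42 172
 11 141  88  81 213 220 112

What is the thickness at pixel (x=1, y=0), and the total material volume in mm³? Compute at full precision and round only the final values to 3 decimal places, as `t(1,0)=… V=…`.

t(1,0)=1.582 V=140.782

span = t_max - t_min = 3 - 0.91 = 2.090
L(1,0) = 173, L_eff = 173/255 = 0.678431
t(1,0) = 3 - 2.090·0.678431 = 1.582
Σt over all 3·7 pixels = 1083791/25500 ≈ 42.5016078
V = pitch²·Σt = 1.82²·1083791/25500 = 140.782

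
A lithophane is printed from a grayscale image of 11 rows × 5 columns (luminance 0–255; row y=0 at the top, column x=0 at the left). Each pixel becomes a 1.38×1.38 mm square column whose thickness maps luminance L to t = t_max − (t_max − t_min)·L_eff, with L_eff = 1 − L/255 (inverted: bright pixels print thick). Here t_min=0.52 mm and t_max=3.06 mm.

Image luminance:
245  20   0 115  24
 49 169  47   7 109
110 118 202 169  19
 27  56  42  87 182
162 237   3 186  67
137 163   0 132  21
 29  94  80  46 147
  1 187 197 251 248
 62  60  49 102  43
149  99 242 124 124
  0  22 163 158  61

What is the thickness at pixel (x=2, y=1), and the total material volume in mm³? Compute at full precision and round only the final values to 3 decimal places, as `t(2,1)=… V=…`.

t(2,1)=0.988 V=161.510

span = t_max - t_min = 3.06 - 0.52 = 2.540
L(2,1) = 47, L_eff = 1 - 47/255 = 0.815686 (inverted)
t(2,1) = 3.06 - 2.540·0.815686 = 0.988
Σt over all 11·5 pixels = 360437/4250 ≈ 84.8087059
V = pitch²·Σt = 1.38²·360437/4250 = 161.510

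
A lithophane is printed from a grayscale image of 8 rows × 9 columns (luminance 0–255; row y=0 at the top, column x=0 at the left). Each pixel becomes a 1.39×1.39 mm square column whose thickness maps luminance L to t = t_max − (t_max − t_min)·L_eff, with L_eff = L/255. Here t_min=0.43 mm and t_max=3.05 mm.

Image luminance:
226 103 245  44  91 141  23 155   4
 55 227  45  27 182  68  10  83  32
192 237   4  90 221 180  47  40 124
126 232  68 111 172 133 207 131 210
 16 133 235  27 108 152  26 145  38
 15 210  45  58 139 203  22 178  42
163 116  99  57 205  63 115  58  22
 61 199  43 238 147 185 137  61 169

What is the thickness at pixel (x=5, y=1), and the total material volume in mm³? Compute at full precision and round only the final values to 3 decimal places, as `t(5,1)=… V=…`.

span = t_max - t_min = 3.05 - 0.43 = 2.620
L(5,1) = 68, L_eff = 68/255 = 0.266667
t(5,1) = 3.05 - 2.620·0.266667 = 2.351
Σt over all 8·9 pixels = 861802/6375 ≈ 135.1846275
V = pitch²·Σt = 1.39²·861802/6375 = 261.190

t(5,1)=2.351 V=261.190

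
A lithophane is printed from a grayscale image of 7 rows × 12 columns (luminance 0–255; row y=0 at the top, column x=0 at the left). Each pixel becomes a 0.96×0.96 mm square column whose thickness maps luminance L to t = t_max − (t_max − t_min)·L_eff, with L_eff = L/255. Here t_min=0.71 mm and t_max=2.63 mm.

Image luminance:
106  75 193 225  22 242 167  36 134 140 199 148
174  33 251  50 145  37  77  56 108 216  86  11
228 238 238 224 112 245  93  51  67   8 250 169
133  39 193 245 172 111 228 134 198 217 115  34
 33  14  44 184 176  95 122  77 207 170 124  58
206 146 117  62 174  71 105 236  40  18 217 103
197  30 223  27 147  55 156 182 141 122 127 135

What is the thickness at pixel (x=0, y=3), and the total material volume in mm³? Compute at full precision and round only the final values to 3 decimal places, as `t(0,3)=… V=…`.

t(0,3)=1.629 V=127.173

span = t_max - t_min = 2.63 - 0.71 = 1.920
L(0,3) = 133, L_eff = 133/255 = 0.521569
t(0,3) = 2.63 - 1.920·0.521569 = 1.629
Σt over all 7·12 pixels = 293231/2125 ≈ 137.9910588
V = pitch²·Σt = 0.96²·293231/2125 = 127.173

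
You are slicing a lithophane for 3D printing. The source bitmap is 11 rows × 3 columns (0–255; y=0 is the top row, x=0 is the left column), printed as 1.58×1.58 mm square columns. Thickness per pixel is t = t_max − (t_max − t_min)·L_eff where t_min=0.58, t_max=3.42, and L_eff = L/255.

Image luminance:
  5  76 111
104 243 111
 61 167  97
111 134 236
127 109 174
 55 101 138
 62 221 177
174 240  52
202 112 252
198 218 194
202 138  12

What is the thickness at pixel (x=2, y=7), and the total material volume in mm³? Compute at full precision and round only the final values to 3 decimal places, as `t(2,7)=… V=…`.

span = t_max - t_min = 3.42 - 0.58 = 2.840
L(2,7) = 52, L_eff = 52/255 = 0.203922
t(2,7) = 3.42 - 2.840·0.203922 = 2.841
Σt over all 11·3 pixels = 261259/4250 ≈ 61.4727059
V = pitch²·Σt = 1.58²·261259/4250 = 153.460

t(2,7)=2.841 V=153.460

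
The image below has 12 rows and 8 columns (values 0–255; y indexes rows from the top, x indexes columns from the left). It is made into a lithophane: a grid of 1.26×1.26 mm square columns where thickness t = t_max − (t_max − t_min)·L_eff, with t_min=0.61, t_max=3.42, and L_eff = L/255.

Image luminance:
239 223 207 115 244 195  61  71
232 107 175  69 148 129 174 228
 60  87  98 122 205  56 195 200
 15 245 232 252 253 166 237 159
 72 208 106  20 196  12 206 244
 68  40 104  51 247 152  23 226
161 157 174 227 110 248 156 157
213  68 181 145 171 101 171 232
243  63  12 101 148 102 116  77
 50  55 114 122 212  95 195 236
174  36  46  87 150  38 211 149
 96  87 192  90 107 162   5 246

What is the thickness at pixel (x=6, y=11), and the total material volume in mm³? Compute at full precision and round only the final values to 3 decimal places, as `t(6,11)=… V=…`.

t(6,11)=3.365 V=282.210

span = t_max - t_min = 3.42 - 0.61 = 2.810
L(6,11) = 5, L_eff = 5/255 = 0.019608
t(6,11) = 3.42 - 2.810·0.019608 = 3.365
Σt over all 12·8 pixels = 4532857/25500 ≈ 177.7590980
V = pitch²·Σt = 1.26²·4532857/25500 = 282.210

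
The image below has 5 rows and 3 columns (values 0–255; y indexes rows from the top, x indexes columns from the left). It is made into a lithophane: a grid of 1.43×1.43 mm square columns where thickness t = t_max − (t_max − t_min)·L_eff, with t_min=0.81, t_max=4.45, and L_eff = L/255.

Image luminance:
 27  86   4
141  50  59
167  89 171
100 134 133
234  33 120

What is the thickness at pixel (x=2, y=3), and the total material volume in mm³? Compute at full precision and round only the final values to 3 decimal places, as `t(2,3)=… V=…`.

span = t_max - t_min = 4.45 - 0.81 = 3.640
L(2,3) = 133, L_eff = 133/255 = 0.521569
t(2,3) = 4.45 - 3.640·0.521569 = 2.551
Σt over all 5·3 pixels = 379551/8500 ≈ 44.6530588
V = pitch²·Σt = 1.43²·379551/8500 = 91.311

t(2,3)=2.551 V=91.311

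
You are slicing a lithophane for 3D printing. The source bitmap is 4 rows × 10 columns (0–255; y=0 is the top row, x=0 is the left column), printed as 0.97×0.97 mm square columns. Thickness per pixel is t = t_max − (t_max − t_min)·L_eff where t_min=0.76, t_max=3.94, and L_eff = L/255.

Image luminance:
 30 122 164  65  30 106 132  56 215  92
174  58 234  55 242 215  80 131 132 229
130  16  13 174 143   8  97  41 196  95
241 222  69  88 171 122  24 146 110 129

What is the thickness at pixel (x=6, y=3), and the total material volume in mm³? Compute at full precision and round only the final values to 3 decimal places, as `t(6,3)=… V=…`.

t(6,3)=3.641 V=92.000

span = t_max - t_min = 3.94 - 0.76 = 3.180
L(6,3) = 24, L_eff = 24/255 = 0.094118
t(6,3) = 3.94 - 3.180·0.094118 = 3.641
Σt over all 4·10 pixels = 415559/4250 ≈ 97.7785882
V = pitch²·Σt = 0.97²·415559/4250 = 92.000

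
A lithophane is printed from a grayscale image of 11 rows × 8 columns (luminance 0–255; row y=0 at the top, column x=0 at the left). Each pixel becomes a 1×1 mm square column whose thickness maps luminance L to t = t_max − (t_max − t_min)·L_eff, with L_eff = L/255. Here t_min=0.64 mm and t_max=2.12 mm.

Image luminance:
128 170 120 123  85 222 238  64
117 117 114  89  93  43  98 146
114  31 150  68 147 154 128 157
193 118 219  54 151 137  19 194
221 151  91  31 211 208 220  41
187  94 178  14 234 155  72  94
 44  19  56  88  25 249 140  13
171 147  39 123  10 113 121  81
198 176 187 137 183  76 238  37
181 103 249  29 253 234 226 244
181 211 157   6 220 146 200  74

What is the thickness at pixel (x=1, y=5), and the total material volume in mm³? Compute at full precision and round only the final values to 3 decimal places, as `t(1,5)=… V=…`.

span = t_max - t_min = 2.12 - 0.64 = 1.480
L(1,5) = 94, L_eff = 94/255 = 0.368627
t(1,5) = 2.12 - 1.480·0.368627 = 1.574
Σt over all 11·8 pixels = 760564/6375 ≈ 119.3041569
V = pitch²·Σt = 1²·760564/6375 = 119.304

t(1,5)=1.574 V=119.304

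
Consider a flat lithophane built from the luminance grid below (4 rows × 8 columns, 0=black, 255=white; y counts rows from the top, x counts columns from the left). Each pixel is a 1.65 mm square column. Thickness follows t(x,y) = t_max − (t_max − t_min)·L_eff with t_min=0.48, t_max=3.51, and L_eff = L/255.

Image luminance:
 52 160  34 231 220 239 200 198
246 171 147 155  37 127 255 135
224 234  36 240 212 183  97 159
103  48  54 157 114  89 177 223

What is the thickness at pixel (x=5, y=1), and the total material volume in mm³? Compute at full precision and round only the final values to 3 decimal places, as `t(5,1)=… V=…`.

span = t_max - t_min = 3.51 - 0.48 = 3.030
L(5,1) = 127, L_eff = 127/255 = 0.498039
t(5,1) = 3.51 - 3.030·0.498039 = 2.001
Σt over all 4·8 pixels = 454063/8500 ≈ 53.4191765
V = pitch²·Σt = 1.65²·454063/8500 = 145.434

t(5,1)=2.001 V=145.434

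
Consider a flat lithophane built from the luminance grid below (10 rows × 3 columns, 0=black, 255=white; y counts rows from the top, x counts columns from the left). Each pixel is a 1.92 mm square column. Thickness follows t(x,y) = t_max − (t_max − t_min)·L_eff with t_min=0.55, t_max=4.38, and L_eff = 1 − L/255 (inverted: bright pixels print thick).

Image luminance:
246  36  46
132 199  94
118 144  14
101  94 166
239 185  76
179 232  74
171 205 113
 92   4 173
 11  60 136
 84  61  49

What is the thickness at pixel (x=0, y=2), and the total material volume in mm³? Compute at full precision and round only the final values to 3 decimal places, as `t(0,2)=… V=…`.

span = t_max - t_min = 4.38 - 0.55 = 3.830
L(0,2) = 118, L_eff = 1 - 118/255 = 0.537255 (inverted)
t(0,2) = 4.38 - 3.830·0.537255 = 2.322
Σt over all 10·3 pixels = 147856/2125 ≈ 69.5792941
V = pitch²·Σt = 1.92²·147856/2125 = 256.497

t(0,2)=2.322 V=256.497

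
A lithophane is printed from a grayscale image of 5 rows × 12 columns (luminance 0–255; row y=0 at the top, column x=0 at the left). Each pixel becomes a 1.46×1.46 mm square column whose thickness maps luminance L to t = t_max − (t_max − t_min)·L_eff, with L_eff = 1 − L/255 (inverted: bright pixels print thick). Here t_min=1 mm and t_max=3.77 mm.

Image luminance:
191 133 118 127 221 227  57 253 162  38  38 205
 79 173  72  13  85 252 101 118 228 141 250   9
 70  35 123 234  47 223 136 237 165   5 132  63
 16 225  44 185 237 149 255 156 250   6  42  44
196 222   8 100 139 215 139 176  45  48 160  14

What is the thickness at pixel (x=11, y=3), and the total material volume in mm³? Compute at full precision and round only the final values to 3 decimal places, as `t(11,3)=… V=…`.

t(11,3)=1.478 V=309.246

span = t_max - t_min = 3.77 - 1 = 2.770
L(11,3) = 44, L_eff = 1 - 44/255 = 0.827451 (inverted)
t(11,3) = 3.77 - 2.770·0.827451 = 1.478
Σt over all 5·12 pixels = 924866/6375 ≈ 145.0770196
V = pitch²·Σt = 1.46²·924866/6375 = 309.246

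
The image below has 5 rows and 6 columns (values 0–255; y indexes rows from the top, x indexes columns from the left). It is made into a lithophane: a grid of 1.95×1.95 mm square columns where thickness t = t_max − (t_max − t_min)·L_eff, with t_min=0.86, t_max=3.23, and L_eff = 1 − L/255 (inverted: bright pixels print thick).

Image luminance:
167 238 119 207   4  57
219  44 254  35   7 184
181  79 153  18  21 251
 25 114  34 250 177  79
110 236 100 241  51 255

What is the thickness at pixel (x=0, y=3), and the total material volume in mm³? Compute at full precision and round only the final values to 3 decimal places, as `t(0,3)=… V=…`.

span = t_max - t_min = 3.23 - 0.86 = 2.370
L(0,3) = 25, L_eff = 1 - 25/255 = 0.901961 (inverted)
t(0,3) = 3.23 - 2.370·0.901961 = 1.092
Σt over all 5·6 pixels = 62.14
V = pitch²·Σt = 1.95²·62.14 = 236.287

t(0,3)=1.092 V=236.287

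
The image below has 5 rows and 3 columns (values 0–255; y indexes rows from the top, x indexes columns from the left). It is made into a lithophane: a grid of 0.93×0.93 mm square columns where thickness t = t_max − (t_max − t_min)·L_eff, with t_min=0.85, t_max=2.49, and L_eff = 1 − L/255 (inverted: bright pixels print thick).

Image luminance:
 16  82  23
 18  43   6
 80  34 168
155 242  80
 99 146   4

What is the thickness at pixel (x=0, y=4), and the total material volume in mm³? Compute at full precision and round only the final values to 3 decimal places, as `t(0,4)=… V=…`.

t(0,4)=1.487 V=17.680

span = t_max - t_min = 2.49 - 0.85 = 1.640
L(0,4) = 99, L_eff = 1 - 99/255 = 0.611765 (inverted)
t(0,4) = 2.49 - 1.640·0.611765 = 1.487
Σt over all 5·3 pixels = 521269/25500 ≈ 20.4419216
V = pitch²·Σt = 0.93²·521269/25500 = 17.680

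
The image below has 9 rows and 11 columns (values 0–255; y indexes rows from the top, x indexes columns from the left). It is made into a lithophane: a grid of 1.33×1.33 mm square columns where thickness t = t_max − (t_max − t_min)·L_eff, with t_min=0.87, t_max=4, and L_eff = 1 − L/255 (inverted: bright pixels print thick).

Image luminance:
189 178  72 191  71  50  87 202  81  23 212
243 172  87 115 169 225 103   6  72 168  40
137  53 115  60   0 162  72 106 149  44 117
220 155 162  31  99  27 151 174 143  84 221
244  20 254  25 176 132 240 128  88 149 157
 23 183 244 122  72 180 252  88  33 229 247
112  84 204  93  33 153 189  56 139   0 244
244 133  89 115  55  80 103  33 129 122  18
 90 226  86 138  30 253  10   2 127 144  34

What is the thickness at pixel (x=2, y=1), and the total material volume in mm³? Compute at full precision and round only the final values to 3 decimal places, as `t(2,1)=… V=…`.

span = t_max - t_min = 4 - 0.87 = 3.130
L(2,1) = 87, L_eff = 1 - 87/255 = 0.658824 (inverted)
t(2,1) = 4 - 3.130·0.658824 = 1.938
Σt over all 9·11 pixels = 5981111/25500 ≈ 234.5533725
V = pitch²·Σt = 1.33²·5981111/25500 = 414.901

t(2,1)=1.938 V=414.901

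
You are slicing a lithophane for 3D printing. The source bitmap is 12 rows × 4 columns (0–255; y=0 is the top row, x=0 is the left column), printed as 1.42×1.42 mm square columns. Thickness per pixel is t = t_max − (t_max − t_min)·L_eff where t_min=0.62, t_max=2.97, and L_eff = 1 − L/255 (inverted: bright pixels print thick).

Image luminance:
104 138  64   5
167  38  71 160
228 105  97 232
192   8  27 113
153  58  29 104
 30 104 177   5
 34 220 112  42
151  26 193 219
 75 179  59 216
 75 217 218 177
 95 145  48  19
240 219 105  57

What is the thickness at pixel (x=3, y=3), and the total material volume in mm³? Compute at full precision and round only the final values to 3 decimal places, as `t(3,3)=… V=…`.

span = t_max - t_min = 2.97 - 0.62 = 2.350
L(3,3) = 113, L_eff = 1 - 113/255 = 0.556863 (inverted)
t(3,3) = 2.97 - 2.350·0.556863 = 1.661
Σt over all 12·4 pixels = 68771/850 ≈ 80.9070588
V = pitch²·Σt = 1.42²·68771/850 = 163.141

t(3,3)=1.661 V=163.141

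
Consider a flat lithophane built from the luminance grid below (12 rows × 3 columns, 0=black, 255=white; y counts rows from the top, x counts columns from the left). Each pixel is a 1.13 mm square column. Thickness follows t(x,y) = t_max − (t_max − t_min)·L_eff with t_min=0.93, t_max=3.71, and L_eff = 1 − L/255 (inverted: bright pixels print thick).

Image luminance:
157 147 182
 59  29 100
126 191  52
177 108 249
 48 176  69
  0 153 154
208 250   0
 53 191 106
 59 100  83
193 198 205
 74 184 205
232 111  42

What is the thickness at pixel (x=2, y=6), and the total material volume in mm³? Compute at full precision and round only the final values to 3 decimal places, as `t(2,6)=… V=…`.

t(2,6)=0.930 V=107.774

span = t_max - t_min = 3.71 - 0.93 = 2.780
L(2,6) = 0, L_eff = 1 - 0/255 = 1.000000 (inverted)
t(2,6) = 3.71 - 2.780·1.000000 = 0.930
Σt over all 12·3 pixels = 358713/4250 ≈ 84.4030588
V = pitch²·Σt = 1.13²·358713/4250 = 107.774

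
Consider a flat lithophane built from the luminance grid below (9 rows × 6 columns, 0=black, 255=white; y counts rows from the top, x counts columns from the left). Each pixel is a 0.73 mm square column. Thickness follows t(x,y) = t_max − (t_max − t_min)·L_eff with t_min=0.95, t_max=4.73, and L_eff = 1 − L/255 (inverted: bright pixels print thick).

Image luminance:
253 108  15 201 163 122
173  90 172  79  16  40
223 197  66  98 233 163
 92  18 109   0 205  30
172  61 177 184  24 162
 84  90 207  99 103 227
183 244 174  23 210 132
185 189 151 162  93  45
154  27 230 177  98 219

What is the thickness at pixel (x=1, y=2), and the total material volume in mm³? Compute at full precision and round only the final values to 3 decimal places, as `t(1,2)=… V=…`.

span = t_max - t_min = 4.73 - 0.95 = 3.780
L(1,2) = 197, L_eff = 1 - 197/255 = 0.227451 (inverted)
t(1,2) = 4.73 - 3.780·0.227451 = 3.870
Σt over all 9·6 pixels = 668601/4250 ≈ 157.3178824
V = pitch²·Σt = 0.73²·668601/4250 = 83.835

t(1,2)=3.870 V=83.835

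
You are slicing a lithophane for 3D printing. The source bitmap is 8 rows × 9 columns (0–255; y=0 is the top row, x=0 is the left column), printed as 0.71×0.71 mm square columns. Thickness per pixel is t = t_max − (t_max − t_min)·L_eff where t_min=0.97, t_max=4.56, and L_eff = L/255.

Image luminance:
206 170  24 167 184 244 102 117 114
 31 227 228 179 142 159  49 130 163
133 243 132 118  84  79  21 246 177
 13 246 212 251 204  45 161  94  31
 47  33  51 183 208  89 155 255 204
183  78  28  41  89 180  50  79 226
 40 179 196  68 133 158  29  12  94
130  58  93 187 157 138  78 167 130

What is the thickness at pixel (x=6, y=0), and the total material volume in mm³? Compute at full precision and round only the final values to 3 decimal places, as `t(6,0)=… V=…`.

span = t_max - t_min = 4.56 - 0.97 = 3.590
L(6,0) = 102, L_eff = 102/255 = 0.400000
t(6,0) = 4.56 - 3.590·0.400000 = 3.124
Σt over all 8·9 pixels = 1253698/6375 ≈ 196.6585098
V = pitch²·Σt = 0.71²·1253698/6375 = 99.136

t(6,0)=3.124 V=99.136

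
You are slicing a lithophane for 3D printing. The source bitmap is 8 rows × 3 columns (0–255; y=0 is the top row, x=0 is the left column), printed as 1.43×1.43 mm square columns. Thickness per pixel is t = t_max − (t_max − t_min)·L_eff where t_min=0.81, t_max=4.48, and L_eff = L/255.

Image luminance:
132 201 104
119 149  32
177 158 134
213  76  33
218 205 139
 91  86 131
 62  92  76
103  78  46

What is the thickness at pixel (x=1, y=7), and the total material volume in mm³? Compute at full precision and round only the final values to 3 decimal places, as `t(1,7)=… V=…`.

t(1,7)=3.357 V=135.844

span = t_max - t_min = 4.48 - 0.81 = 3.670
L(1,7) = 78, L_eff = 78/255 = 0.305882
t(1,7) = 4.48 - 3.670·0.305882 = 3.357
Σt over all 8·3 pixels = 67759/1020 ≈ 66.4303922
V = pitch²·Σt = 1.43²·67759/1020 = 135.844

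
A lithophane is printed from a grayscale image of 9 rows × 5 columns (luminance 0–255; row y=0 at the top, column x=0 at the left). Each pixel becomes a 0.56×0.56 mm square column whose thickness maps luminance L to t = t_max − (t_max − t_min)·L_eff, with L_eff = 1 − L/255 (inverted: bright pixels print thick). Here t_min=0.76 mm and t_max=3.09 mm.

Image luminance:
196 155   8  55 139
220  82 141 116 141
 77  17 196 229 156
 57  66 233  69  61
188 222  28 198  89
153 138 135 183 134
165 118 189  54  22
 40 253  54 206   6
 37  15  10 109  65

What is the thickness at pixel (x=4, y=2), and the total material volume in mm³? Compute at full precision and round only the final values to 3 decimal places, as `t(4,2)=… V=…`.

span = t_max - t_min = 3.09 - 0.76 = 2.330
L(4,2) = 156, L_eff = 1 - 156/255 = 0.388235 (inverted)
t(4,2) = 3.09 - 2.330·0.388235 = 2.185
Σt over all 9·5 pixels = 83581/1020 ≈ 81.9421569
V = pitch²·Σt = 0.56²·83581/1020 = 25.697

t(4,2)=2.185 V=25.697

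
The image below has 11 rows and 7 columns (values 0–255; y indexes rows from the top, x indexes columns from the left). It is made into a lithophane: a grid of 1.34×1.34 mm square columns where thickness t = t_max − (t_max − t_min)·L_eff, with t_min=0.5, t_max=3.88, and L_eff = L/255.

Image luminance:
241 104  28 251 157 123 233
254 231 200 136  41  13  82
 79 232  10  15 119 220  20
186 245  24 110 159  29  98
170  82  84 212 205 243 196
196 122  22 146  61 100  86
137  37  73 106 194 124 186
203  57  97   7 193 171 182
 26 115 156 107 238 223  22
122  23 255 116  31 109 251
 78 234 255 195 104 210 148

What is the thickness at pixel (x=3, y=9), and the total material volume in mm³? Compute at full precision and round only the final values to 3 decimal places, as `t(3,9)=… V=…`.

span = t_max - t_min = 3.88 - 0.5 = 3.380
L(3,9) = 116, L_eff = 116/255 = 0.454902
t(3,9) = 3.88 - 3.380·0.454902 = 2.342
Σt over all 11·7 pixels = 68668/425 ≈ 161.5717647
V = pitch²·Σt = 1.34²·68668/425 = 290.118

t(3,9)=2.342 V=290.118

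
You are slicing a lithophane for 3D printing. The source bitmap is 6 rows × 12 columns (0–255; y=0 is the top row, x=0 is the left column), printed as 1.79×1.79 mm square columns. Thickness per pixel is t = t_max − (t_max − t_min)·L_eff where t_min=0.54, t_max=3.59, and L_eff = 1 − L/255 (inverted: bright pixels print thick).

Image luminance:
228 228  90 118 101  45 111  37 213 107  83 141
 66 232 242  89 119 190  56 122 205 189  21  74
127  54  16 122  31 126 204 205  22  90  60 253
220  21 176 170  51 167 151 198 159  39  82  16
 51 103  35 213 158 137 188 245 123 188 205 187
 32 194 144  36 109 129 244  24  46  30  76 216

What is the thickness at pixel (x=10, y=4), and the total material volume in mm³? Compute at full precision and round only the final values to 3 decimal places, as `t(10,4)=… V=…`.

t(10,4)=2.992 V=468.721

span = t_max - t_min = 3.59 - 0.54 = 3.050
L(10,4) = 205, L_eff = 1 - 205/255 = 0.196078 (inverted)
t(10,4) = 3.59 - 3.050·0.196078 = 2.992
Σt over all 6·12 pixels = 186517/1275 ≈ 146.2878431
V = pitch²·Σt = 1.79²·186517/1275 = 468.721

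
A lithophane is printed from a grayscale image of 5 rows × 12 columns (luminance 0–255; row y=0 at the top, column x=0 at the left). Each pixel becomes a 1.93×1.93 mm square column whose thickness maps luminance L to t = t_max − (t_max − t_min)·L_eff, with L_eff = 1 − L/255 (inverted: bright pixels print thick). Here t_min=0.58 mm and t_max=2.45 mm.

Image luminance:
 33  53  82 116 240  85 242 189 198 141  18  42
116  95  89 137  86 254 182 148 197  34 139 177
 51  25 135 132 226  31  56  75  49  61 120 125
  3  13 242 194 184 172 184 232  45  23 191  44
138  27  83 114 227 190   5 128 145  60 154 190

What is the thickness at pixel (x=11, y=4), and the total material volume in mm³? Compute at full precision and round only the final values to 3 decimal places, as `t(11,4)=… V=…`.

t(11,4)=1.973 V=325.400

span = t_max - t_min = 2.45 - 0.58 = 1.870
L(11,4) = 190, L_eff = 1 - 190/255 = 0.254902 (inverted)
t(11,4) = 2.45 - 1.870·0.254902 = 1.973
Σt over all 5·12 pixels = 87.358
V = pitch²·Σt = 1.93²·87.358 = 325.400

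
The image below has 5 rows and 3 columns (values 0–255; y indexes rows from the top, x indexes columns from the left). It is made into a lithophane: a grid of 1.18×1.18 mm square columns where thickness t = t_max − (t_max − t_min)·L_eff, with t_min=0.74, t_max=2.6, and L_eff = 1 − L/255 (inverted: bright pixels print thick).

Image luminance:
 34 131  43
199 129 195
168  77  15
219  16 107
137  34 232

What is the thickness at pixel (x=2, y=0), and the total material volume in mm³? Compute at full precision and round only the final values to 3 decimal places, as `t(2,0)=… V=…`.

t(2,0)=1.054 V=33.087

span = t_max - t_min = 2.6 - 0.74 = 1.860
L(2,0) = 43, L_eff = 1 - 43/255 = 0.831373 (inverted)
t(2,0) = 2.6 - 1.860·0.831373 = 1.054
Σt over all 5·3 pixels = 100991/4250 ≈ 23.7625882
V = pitch²·Σt = 1.18²·100991/4250 = 33.087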